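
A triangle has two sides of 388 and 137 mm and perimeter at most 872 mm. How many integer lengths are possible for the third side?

96

Triangle inequality: 251 < x < 525. Perimeter ≤ 872 gives x ≤ 872 − 388 − 137 = 347.
So 251 < x ≤ 347; integers 252 through 347: 96 values.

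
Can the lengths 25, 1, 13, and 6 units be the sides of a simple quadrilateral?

No

For a quadrilateral, each side must be shorter than the sum of the others.
Here the longest side is 25, but the remaining 3 sides sum to only 20.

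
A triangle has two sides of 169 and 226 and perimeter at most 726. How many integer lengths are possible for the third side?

274

Triangle inequality: 57 < x < 395. Perimeter ≤ 726 gives x ≤ 726 − 169 − 226 = 331.
So 57 < x ≤ 331; integers 58 through 331: 274 values.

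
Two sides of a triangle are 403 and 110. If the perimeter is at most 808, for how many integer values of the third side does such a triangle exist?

2

Triangle inequality: 293 < x < 513. Perimeter ≤ 808 gives x ≤ 808 − 403 − 110 = 295.
So 293 < x ≤ 295; integers 294 through 295: 2 values.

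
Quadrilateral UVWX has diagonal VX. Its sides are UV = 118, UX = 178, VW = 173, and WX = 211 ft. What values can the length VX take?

60 < VX < 296

From triangle UVX: |118 − 178| < VX < 118 + 178, i.e. 60 < VX < 296.
From triangle WVX: 38 < VX < 384.
Both must hold, so VX lies in the intersection.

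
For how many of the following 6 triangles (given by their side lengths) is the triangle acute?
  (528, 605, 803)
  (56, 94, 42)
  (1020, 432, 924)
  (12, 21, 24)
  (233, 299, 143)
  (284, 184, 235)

(528,605,803): 528²+605² = 644809 = 803² → right
(56,94,42): 42²+56² = 4900 < 8836 = 94² → obtuse
(1020,432,924): 432²+924² = 1040400 = 1020² → right
(12,21,24): 12²+21² = 585 > 576 = 24² → acute
(233,299,143): 143²+233² = 74738 < 89401 = 299² → obtuse
(284,184,235): 184²+235² = 89081 > 80656 = 284² → acute
2 of the 6 are acute.

2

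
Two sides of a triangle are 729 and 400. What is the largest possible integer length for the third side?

The third side must be strictly less than 729 + 400 = 1129.
The largest integer below 1129 is 1128.

1128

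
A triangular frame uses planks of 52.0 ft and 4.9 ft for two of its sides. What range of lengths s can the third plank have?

47.1 < s < 56.9

By the triangle inequality, s must be less than 52.0 + 4.9 = 56.9 and greater than |52.0 − 4.9| = 47.1.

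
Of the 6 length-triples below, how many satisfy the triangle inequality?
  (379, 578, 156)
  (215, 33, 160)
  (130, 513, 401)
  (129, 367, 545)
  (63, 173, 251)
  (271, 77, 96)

1

(156,379,578): 156+379 ≤ 578 → not valid
(33,160,215): 33+160 ≤ 215 → not valid
(130,401,513): 130+401 > 513 → valid
(129,367,545): 129+367 ≤ 545 → not valid
(63,173,251): 63+173 ≤ 251 → not valid
(77,96,271): 77+96 ≤ 271 → not valid
1 of the 6 triples forms a triangle.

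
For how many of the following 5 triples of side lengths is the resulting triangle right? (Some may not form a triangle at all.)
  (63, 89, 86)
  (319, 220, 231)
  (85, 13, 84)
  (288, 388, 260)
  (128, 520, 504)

(63,89,86): 63²+86² = 11365 > 7921 = 89² → acute
(319,220,231): 220²+231² = 101761 = 319² → right
(85,13,84): 13²+84² = 7225 = 85² → right
(288,388,260): 260²+288² = 150544 = 388² → right
(128,520,504): 128²+504² = 270400 = 520² → right
4 of the 5 are right.

4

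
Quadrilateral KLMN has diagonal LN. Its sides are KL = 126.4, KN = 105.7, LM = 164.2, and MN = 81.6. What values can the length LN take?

82.6 < LN < 232.1

From triangle KLN: |126.4 − 105.7| < LN < 126.4 + 105.7, i.e. 20.7 < LN < 232.1.
From triangle MLN: 82.6 < LN < 245.8.
Both must hold, so LN lies in the intersection.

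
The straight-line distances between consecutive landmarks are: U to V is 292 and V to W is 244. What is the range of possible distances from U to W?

By the triangle inequality, |292 − 244| ≤ UW ≤ 292 + 244.

48 ≤ UW ≤ 536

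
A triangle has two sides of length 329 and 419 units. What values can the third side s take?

By the triangle inequality, s must be less than 329 + 419 = 748 and greater than |329 − 419| = 90.

90 < s < 748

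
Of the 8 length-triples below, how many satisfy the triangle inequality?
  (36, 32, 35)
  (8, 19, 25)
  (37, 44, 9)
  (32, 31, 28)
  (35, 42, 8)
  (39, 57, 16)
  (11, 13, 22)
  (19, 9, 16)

7

(32,35,36): 32+35 > 36 → valid
(8,19,25): 8+19 > 25 → valid
(9,37,44): 9+37 > 44 → valid
(28,31,32): 28+31 > 32 → valid
(8,35,42): 8+35 > 42 → valid
(16,39,57): 16+39 ≤ 57 → not valid
(11,13,22): 11+13 > 22 → valid
(9,16,19): 9+16 > 19 → valid
7 of the 8 triples form a triangle.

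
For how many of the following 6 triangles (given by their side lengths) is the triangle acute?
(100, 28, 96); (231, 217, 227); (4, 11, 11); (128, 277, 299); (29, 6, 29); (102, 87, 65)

5

(100,28,96): 28²+96² = 10000 = 100² → right
(231,217,227): 217²+227² = 98618 > 53361 = 231² → acute
(4,11,11): 4²+11² = 137 > 121 = 11² → acute
(128,277,299): 128²+277² = 93113 > 89401 = 299² → acute
(29,6,29): 6²+29² = 877 > 841 = 29² → acute
(102,87,65): 65²+87² = 11794 > 10404 = 102² → acute
5 of the 6 are acute.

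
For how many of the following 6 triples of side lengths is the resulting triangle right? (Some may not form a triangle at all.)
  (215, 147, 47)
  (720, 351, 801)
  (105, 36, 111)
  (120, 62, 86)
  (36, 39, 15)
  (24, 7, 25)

4

(215,147,47): 47+147 ≤ 215, not a triangle
(720,351,801): 351²+720² = 641601 = 801² → right
(105,36,111): 36²+105² = 12321 = 111² → right
(120,62,86): 62²+86² = 11240 < 14400 = 120² → obtuse
(36,39,15): 15²+36² = 1521 = 39² → right
(24,7,25): 7²+24² = 625 = 25² → right
4 of the 6 are right.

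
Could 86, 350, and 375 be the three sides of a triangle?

Yes

The longest side is 375, and the other two sum to 436.
Since 436 > 375, the triangle inequality holds.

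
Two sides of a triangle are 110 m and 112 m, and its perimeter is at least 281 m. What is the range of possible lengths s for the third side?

Triangle inequality alone gives 2 < s < 222.
The perimeter condition gives s ≥ 281 − 110 − 112 = 59.
Intersecting the two: 59 ≤ s < 222.

59 ≤ s < 222 m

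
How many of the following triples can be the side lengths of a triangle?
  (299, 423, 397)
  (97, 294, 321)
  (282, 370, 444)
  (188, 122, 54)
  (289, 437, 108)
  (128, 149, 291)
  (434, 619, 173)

(299,397,423): 299+397 > 423 → valid
(97,294,321): 97+294 > 321 → valid
(282,370,444): 282+370 > 444 → valid
(54,122,188): 54+122 ≤ 188 → not valid
(108,289,437): 108+289 ≤ 437 → not valid
(128,149,291): 128+149 ≤ 291 → not valid
(173,434,619): 173+434 ≤ 619 → not valid
3 of the 7 triples form a triangle.

3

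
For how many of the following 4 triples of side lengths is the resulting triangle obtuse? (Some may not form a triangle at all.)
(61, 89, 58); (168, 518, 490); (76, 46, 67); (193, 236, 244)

1

(61,89,58): 58²+61² = 7085 < 7921 = 89² → obtuse
(168,518,490): 168²+490² = 268324 = 518² → right
(76,46,67): 46²+67² = 6605 > 5776 = 76² → acute
(193,236,244): 193²+236² = 92945 > 59536 = 244² → acute
1 of the 4 is obtuse.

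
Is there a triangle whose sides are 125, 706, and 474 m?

The longest side is 706, but the other two sum to only 599.
599 < 706, so the triangle inequality fails.

No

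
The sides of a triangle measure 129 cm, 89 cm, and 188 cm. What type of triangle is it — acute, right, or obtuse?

Compare the square of the longest side to the sum of squares of the other two: 89² + 129² = 24562 < 35344 = 188².

obtuse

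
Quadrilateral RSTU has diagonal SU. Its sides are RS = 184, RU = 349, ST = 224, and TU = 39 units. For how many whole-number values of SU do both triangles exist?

77

From triangle RSU: 165 < SU < 533.
From triangle TSU: 185 < SU < 263.
Intersection: 185 < SU < 263, so integers 186 through 262: 77 values.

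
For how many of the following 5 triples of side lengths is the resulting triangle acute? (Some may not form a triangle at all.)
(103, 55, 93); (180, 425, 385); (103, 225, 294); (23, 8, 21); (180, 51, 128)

(103,55,93): 55²+93² = 11674 > 10609 = 103² → acute
(180,425,385): 180²+385² = 180625 = 425² → right
(103,225,294): 103²+225² = 61234 < 86436 = 294² → obtuse
(23,8,21): 8²+21² = 505 < 529 = 23² → obtuse
(180,51,128): 51+128 ≤ 180, not a triangle
1 of the 5 is acute.

1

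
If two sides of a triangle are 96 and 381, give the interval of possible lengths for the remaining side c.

285 < c < 477

By the triangle inequality, c must be less than 96 + 381 = 477 and greater than |96 − 381| = 285.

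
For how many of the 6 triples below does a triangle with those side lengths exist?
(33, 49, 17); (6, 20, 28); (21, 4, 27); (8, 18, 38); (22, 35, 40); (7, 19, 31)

(17,33,49): 17+33 > 49 → valid
(6,20,28): 6+20 ≤ 28 → not valid
(4,21,27): 4+21 ≤ 27 → not valid
(8,18,38): 8+18 ≤ 38 → not valid
(22,35,40): 22+35 > 40 → valid
(7,19,31): 7+19 ≤ 31 → not valid
2 of the 6 triples form a triangle.

2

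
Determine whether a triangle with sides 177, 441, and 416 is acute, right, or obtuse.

acute

Compare the square of the longest side to the sum of squares of the other two: 177² + 416² = 204385 > 194481 = 441².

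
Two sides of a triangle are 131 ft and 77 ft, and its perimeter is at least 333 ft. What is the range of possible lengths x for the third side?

Triangle inequality alone gives 54 < x < 208.
The perimeter condition gives x ≥ 333 − 131 − 77 = 125.
Intersecting the two: 125 ≤ x < 208.

125 ≤ x < 208 ft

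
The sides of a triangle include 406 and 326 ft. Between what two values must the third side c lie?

80 < c < 732

By the triangle inequality, c must be less than 406 + 326 = 732 and greater than |406 − 326| = 80.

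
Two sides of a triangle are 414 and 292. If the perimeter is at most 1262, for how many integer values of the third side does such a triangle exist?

Triangle inequality: 122 < x < 706. Perimeter ≤ 1262 gives x ≤ 1262 − 414 − 292 = 556.
So 122 < x ≤ 556; integers 123 through 556: 434 values.

434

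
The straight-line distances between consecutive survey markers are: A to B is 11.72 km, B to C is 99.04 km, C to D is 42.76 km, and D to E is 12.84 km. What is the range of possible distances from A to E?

The maximum is all hops collinear in one direction: 11.72 + 99.04 + 42.76 + 12.84 = 166.36.
The longest hop is 99.04; the others sum to 67.32. Folding the others back against it leaves at least 99.04 − 67.32 = 31.72.

31.72 ≤ AE ≤ 166.36 km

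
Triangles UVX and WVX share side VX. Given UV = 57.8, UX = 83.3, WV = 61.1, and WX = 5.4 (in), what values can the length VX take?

From triangle UVX: |57.8 − 83.3| < VX < 57.8 + 83.3, i.e. 25.5 < VX < 141.1.
From triangle WVX: 55.7 < VX < 66.5.
Both must hold, so VX lies in the intersection.

55.7 < VX < 66.5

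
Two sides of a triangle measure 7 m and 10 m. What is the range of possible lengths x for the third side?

3 < x < 17

By the triangle inequality, x must be less than 7 + 10 = 17 and greater than |7 − 10| = 3.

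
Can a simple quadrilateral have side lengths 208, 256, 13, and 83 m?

Yes

A quadrilateral exists iff every side is shorter than the sum of the others — equivalently, the longest side is less than the sum of the rest.
Longest side 256 < 304 (sum of the remaining 3), so yes.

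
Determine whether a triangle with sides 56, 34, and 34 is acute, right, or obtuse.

Compare the square of the longest side to the sum of squares of the other two: 34² + 34² = 2312 < 3136 = 56².

obtuse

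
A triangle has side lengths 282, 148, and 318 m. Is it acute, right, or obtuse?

acute

Compare the square of the longest side to the sum of squares of the other two: 148² + 282² = 101428 > 101124 = 318².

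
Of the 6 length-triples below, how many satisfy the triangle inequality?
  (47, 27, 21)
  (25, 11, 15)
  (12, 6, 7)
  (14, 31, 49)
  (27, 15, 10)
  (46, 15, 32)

(21,27,47): 21+27 > 47 → valid
(11,15,25): 11+15 > 25 → valid
(6,7,12): 6+7 > 12 → valid
(14,31,49): 14+31 ≤ 49 → not valid
(10,15,27): 10+15 ≤ 27 → not valid
(15,32,46): 15+32 > 46 → valid
4 of the 6 triples form a triangle.

4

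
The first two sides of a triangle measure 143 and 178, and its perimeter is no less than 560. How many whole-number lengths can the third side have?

Triangle inequality: 35 < x < 321. Perimeter ≥ 560 gives x ≥ 560 − 143 − 178 = 239.
So 239 ≤ x < 321; integers 239 through 320: 82 values.

82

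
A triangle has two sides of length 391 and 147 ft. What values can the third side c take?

By the triangle inequality, c must be less than 391 + 147 = 538 and greater than |391 − 147| = 244.

244 < c < 538 (ft)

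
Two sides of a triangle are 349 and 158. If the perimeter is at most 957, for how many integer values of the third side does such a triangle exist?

Triangle inequality: 191 < x < 507. Perimeter ≤ 957 gives x ≤ 957 − 349 − 158 = 450.
So 191 < x ≤ 450; integers 192 through 450: 259 values.

259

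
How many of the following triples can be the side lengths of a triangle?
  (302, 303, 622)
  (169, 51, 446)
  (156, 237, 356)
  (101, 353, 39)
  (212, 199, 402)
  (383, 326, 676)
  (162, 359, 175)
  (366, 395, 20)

3

(302,303,622): 302+303 ≤ 622 → not valid
(51,169,446): 51+169 ≤ 446 → not valid
(156,237,356): 156+237 > 356 → valid
(39,101,353): 39+101 ≤ 353 → not valid
(199,212,402): 199+212 > 402 → valid
(326,383,676): 326+383 > 676 → valid
(162,175,359): 162+175 ≤ 359 → not valid
(20,366,395): 20+366 ≤ 395 → not valid
3 of the 8 triples form a triangle.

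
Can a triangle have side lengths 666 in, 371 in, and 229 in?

No

The longest side is 666, but the other two sum to only 600.
600 < 666, so the triangle inequality fails.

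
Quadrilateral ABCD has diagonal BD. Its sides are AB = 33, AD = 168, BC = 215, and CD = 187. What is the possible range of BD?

From triangle ABD: |33 − 168| < BD < 33 + 168, i.e. 135 < BD < 201.
From triangle CBD: 28 < BD < 402.
Both must hold, so BD lies in the intersection.

135 < BD < 201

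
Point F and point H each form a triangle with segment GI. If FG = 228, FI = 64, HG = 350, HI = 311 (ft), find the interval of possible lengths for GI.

From triangle FGI: |228 − 64| < GI < 228 + 64, i.e. 164 < GI < 292.
From triangle HGI: 39 < GI < 661.
Both must hold, so GI lies in the intersection.

164 < GI < 292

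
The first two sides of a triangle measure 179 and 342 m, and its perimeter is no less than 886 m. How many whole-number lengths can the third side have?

Triangle inequality: 163 < x < 521. Perimeter ≥ 886 gives x ≥ 886 − 179 − 342 = 365.
So 365 ≤ x < 521; integers 365 through 520: 156 values.

156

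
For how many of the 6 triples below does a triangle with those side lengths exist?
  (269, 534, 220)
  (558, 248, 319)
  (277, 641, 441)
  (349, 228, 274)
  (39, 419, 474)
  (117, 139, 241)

(220,269,534): 220+269 ≤ 534 → not valid
(248,319,558): 248+319 > 558 → valid
(277,441,641): 277+441 > 641 → valid
(228,274,349): 228+274 > 349 → valid
(39,419,474): 39+419 ≤ 474 → not valid
(117,139,241): 117+139 > 241 → valid
4 of the 6 triples form a triangle.

4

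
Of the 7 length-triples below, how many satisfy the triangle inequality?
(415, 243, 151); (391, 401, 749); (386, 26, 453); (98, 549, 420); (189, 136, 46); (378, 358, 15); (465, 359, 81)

(151,243,415): 151+243 ≤ 415 → not valid
(391,401,749): 391+401 > 749 → valid
(26,386,453): 26+386 ≤ 453 → not valid
(98,420,549): 98+420 ≤ 549 → not valid
(46,136,189): 46+136 ≤ 189 → not valid
(15,358,378): 15+358 ≤ 378 → not valid
(81,359,465): 81+359 ≤ 465 → not valid
1 of the 7 triples forms a triangle.

1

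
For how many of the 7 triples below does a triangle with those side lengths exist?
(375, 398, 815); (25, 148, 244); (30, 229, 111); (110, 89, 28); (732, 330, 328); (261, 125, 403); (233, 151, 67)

1

(375,398,815): 375+398 ≤ 815 → not valid
(25,148,244): 25+148 ≤ 244 → not valid
(30,111,229): 30+111 ≤ 229 → not valid
(28,89,110): 28+89 > 110 → valid
(328,330,732): 328+330 ≤ 732 → not valid
(125,261,403): 125+261 ≤ 403 → not valid
(67,151,233): 67+151 ≤ 233 → not valid
1 of the 7 triples forms a triangle.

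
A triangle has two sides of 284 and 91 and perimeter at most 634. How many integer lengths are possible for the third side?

Triangle inequality: 193 < x < 375. Perimeter ≤ 634 gives x ≤ 634 − 284 − 91 = 259.
So 193 < x ≤ 259; integers 194 through 259: 66 values.

66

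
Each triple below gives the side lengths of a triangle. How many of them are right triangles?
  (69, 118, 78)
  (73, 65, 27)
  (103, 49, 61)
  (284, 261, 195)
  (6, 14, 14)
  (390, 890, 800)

1

(69,118,78): 69²+78² = 10845 < 13924 = 118² → obtuse
(73,65,27): 27²+65² = 4954 < 5329 = 73² → obtuse
(103,49,61): 49²+61² = 6122 < 10609 = 103² → obtuse
(284,261,195): 195²+261² = 106146 > 80656 = 284² → acute
(6,14,14): 6²+14² = 232 > 196 = 14² → acute
(390,890,800): 390²+800² = 792100 = 890² → right
1 of the 6 is right.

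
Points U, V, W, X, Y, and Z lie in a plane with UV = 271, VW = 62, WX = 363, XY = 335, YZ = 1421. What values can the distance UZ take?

The maximum is all hops collinear in one direction: 271 + 62 + 363 + 335 + 1421 = 2452.
The longest hop is 1421; the others sum to 1031. Folding the others back against it leaves at least 1421 − 1031 = 390.

390 ≤ UZ ≤ 2452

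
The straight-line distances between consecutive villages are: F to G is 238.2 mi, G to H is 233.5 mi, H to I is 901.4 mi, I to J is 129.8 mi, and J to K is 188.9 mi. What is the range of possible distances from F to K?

The maximum is all hops collinear in one direction: 238.2 + 233.5 + 901.4 + 129.8 + 188.9 = 1691.8.
The longest hop is 901.4; the others sum to 790.4. Folding the others back against it leaves at least 901.4 − 790.4 = 111.0.

111.0 ≤ FK ≤ 1691.8 mi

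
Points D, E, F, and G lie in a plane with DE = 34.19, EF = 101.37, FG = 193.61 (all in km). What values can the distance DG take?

58.05 ≤ DG ≤ 329.17 km

The maximum is all hops collinear in one direction: 34.19 + 101.37 + 193.61 = 329.17.
The longest hop is 193.61; the others sum to 135.56. Folding the others back against it leaves at least 193.61 − 135.56 = 58.05.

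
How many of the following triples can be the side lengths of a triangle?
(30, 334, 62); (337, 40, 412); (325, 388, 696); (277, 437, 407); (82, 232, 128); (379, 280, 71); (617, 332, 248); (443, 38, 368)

2

(30,62,334): 30+62 ≤ 334 → not valid
(40,337,412): 40+337 ≤ 412 → not valid
(325,388,696): 325+388 > 696 → valid
(277,407,437): 277+407 > 437 → valid
(82,128,232): 82+128 ≤ 232 → not valid
(71,280,379): 71+280 ≤ 379 → not valid
(248,332,617): 248+332 ≤ 617 → not valid
(38,368,443): 38+368 ≤ 443 → not valid
2 of the 8 triples form a triangle.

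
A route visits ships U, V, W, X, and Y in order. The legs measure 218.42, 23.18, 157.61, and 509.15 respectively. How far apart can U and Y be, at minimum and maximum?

The maximum is all hops collinear in one direction: 218.42 + 23.18 + 157.61 + 509.15 = 908.36.
The longest hop is 509.15; the others sum to 399.21. Folding the others back against it leaves at least 509.15 − 399.21 = 109.94.

109.94 ≤ UY ≤ 908.36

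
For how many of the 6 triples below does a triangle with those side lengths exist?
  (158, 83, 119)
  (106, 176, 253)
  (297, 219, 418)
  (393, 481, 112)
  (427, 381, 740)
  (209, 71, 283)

(83,119,158): 83+119 > 158 → valid
(106,176,253): 106+176 > 253 → valid
(219,297,418): 219+297 > 418 → valid
(112,393,481): 112+393 > 481 → valid
(381,427,740): 381+427 > 740 → valid
(71,209,283): 71+209 ≤ 283 → not valid
5 of the 6 triples form a triangle.

5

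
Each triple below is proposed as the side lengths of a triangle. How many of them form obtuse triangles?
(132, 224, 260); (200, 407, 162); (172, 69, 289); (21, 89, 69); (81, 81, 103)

1

(132,224,260): 132²+224² = 67600 = 260² → right
(200,407,162): 162+200 ≤ 407, not a triangle
(172,69,289): 69+172 ≤ 289, not a triangle
(21,89,69): 21²+69² = 5202 < 7921 = 89² → obtuse
(81,81,103): 81²+81² = 13122 > 10609 = 103² → acute
1 of the 5 is obtuse.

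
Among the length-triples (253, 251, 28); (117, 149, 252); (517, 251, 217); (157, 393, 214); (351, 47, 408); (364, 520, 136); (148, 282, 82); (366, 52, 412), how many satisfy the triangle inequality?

3

(28,251,253): 28+251 > 253 → valid
(117,149,252): 117+149 > 252 → valid
(217,251,517): 217+251 ≤ 517 → not valid
(157,214,393): 157+214 ≤ 393 → not valid
(47,351,408): 47+351 ≤ 408 → not valid
(136,364,520): 136+364 ≤ 520 → not valid
(82,148,282): 82+148 ≤ 282 → not valid
(52,366,412): 52+366 > 412 → valid
3 of the 8 triples form a triangle.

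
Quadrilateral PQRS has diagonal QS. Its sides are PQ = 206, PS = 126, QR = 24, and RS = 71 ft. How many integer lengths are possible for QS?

14

From triangle PQS: 80 < QS < 332.
From triangle RQS: 47 < QS < 95.
Intersection: 80 < QS < 95, so integers 81 through 94: 14 values.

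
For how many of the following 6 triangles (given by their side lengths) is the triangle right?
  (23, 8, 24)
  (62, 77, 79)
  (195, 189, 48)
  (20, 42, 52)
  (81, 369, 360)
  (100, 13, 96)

2

(23,8,24): 8²+23² = 593 > 576 = 24² → acute
(62,77,79): 62²+77² = 9773 > 6241 = 79² → acute
(195,189,48): 48²+189² = 38025 = 195² → right
(20,42,52): 20²+42² = 2164 < 2704 = 52² → obtuse
(81,369,360): 81²+360² = 136161 = 369² → right
(100,13,96): 13²+96² = 9385 < 10000 = 100² → obtuse
2 of the 6 are right.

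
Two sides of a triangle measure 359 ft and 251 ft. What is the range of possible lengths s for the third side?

By the triangle inequality, s must be less than 359 + 251 = 610 and greater than |359 − 251| = 108.

108 < s < 610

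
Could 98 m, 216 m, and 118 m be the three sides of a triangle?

The two shorter sides sum to 216, exactly equal to the longest side 216.
That gives only a degenerate (flat) triangle — the inequality must be strict.

No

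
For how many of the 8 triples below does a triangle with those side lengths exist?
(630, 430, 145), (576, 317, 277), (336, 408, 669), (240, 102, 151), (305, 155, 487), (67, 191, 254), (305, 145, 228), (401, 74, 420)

6

(145,430,630): 145+430 ≤ 630 → not valid
(277,317,576): 277+317 > 576 → valid
(336,408,669): 336+408 > 669 → valid
(102,151,240): 102+151 > 240 → valid
(155,305,487): 155+305 ≤ 487 → not valid
(67,191,254): 67+191 > 254 → valid
(145,228,305): 145+228 > 305 → valid
(74,401,420): 74+401 > 420 → valid
6 of the 8 triples form a triangle.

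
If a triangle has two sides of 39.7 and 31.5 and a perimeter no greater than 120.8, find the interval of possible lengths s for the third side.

8.2 < s ≤ 49.6

Triangle inequality alone gives 8.2 < s < 71.2.
The perimeter condition gives s ≤ 120.8 − 39.7 − 31.5 = 49.6.
Intersecting the two: 8.2 < s ≤ 49.6.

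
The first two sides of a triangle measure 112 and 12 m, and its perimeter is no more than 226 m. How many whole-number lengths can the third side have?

Triangle inequality: 100 < x < 124. Perimeter ≤ 226 gives x ≤ 226 − 112 − 12 = 102.
So 100 < x ≤ 102; integers 101 through 102: 2 values.

2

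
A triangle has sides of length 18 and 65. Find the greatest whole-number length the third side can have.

82

The third side must be strictly less than 18 + 65 = 83.
The largest integer below 83 is 82.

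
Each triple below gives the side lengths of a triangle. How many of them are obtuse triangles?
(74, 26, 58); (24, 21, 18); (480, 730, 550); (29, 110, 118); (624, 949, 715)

(74,26,58): 26²+58² = 4040 < 5476 = 74² → obtuse
(24,21,18): 18²+21² = 765 > 576 = 24² → acute
(480,730,550): 480²+550² = 532900 = 730² → right
(29,110,118): 29²+110² = 12941 < 13924 = 118² → obtuse
(624,949,715): 624²+715² = 900601 = 949² → right
2 of the 5 are obtuse.

2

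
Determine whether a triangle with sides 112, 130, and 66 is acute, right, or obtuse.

Compare the square of the longest side to the sum of squares of the other two: 66² + 112² = 16900 = 130².

right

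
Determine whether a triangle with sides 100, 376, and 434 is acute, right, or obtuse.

Compare the square of the longest side to the sum of squares of the other two: 100² + 376² = 151376 < 188356 = 434².

obtuse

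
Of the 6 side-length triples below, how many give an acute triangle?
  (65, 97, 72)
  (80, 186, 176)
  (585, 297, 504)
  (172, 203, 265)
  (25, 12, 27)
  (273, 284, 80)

4

(65,97,72): 65²+72² = 9409 = 97² → right
(80,186,176): 80²+176² = 37376 > 34596 = 186² → acute
(585,297,504): 297²+504² = 342225 = 585² → right
(172,203,265): 172²+203² = 70793 > 70225 = 265² → acute
(25,12,27): 12²+25² = 769 > 729 = 27² → acute
(273,284,80): 80²+273² = 80929 > 80656 = 284² → acute
4 of the 6 are acute.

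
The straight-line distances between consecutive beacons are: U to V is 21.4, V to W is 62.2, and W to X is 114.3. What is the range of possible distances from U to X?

The maximum is all hops collinear in one direction: 21.4 + 62.2 + 114.3 = 197.9.
The longest hop is 114.3; the others sum to 83.6. Folding the others back against it leaves at least 114.3 − 83.6 = 30.7.

30.7 ≤ UX ≤ 197.9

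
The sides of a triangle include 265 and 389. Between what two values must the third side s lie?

124 < s < 654

By the triangle inequality, s must be less than 265 + 389 = 654 and greater than |265 − 389| = 124.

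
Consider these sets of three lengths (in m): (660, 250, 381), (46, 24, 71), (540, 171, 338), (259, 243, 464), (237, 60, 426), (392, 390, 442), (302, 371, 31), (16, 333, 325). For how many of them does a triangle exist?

3

(250,381,660): 250+381 ≤ 660 → not valid
(24,46,71): 24+46 ≤ 71 → not valid
(171,338,540): 171+338 ≤ 540 → not valid
(243,259,464): 243+259 > 464 → valid
(60,237,426): 60+237 ≤ 426 → not valid
(390,392,442): 390+392 > 442 → valid
(31,302,371): 31+302 ≤ 371 → not valid
(16,325,333): 16+325 > 333 → valid
3 of the 8 triples form a triangle.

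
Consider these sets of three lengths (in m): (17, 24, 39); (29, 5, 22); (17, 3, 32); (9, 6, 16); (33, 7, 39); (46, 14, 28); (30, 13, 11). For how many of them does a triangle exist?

(17,24,39): 17+24 > 39 → valid
(5,22,29): 5+22 ≤ 29 → not valid
(3,17,32): 3+17 ≤ 32 → not valid
(6,9,16): 6+9 ≤ 16 → not valid
(7,33,39): 7+33 > 39 → valid
(14,28,46): 14+28 ≤ 46 → not valid
(11,13,30): 11+13 ≤ 30 → not valid
2 of the 7 triples form a triangle.

2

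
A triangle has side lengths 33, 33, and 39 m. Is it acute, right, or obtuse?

acute

Compare the square of the longest side to the sum of squares of the other two: 33² + 33² = 2178 > 1521 = 39².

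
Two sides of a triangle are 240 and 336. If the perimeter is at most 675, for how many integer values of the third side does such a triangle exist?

3

Triangle inequality: 96 < x < 576. Perimeter ≤ 675 gives x ≤ 675 − 240 − 336 = 99.
So 96 < x ≤ 99; integers 97 through 99: 3 values.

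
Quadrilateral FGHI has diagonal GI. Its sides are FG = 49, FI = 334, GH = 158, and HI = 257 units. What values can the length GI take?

285 < GI < 383

From triangle FGI: |49 − 334| < GI < 49 + 334, i.e. 285 < GI < 383.
From triangle HGI: 99 < GI < 415.
Both must hold, so GI lies in the intersection.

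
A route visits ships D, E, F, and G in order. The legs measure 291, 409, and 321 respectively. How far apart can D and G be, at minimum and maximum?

0 ≤ DG ≤ 1021

The maximum is all hops collinear in one direction: 291 + 409 + 321 = 1021.
The longest hop is 409; the others sum to 612. Since 409 ≤ 612, the path can fold back on itself completely, so the minimum distance is 0.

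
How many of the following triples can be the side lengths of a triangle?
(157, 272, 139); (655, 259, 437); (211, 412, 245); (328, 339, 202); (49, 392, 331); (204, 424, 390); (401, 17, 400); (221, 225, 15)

7

(139,157,272): 139+157 > 272 → valid
(259,437,655): 259+437 > 655 → valid
(211,245,412): 211+245 > 412 → valid
(202,328,339): 202+328 > 339 → valid
(49,331,392): 49+331 ≤ 392 → not valid
(204,390,424): 204+390 > 424 → valid
(17,400,401): 17+400 > 401 → valid
(15,221,225): 15+221 > 225 → valid
7 of the 8 triples form a triangle.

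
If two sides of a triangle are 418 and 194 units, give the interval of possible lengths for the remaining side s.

By the triangle inequality, s must be less than 418 + 194 = 612 and greater than |418 − 194| = 224.

224 < s < 612 (units)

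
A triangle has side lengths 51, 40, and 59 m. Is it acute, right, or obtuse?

Compare the square of the longest side to the sum of squares of the other two: 40² + 51² = 4201 > 3481 = 59².

acute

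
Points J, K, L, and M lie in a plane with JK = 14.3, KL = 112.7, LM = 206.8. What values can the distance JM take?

The maximum is all hops collinear in one direction: 14.3 + 112.7 + 206.8 = 333.8.
The longest hop is 206.8; the others sum to 127.0. Folding the others back against it leaves at least 206.8 − 127.0 = 79.8.

79.8 ≤ JM ≤ 333.8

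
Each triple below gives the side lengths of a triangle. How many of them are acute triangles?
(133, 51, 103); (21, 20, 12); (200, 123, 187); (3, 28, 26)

2

(133,51,103): 51²+103² = 13210 < 17689 = 133² → obtuse
(21,20,12): 12²+20² = 544 > 441 = 21² → acute
(200,123,187): 123²+187² = 50098 > 40000 = 200² → acute
(3,28,26): 3²+26² = 685 < 784 = 28² → obtuse
2 of the 4 are acute.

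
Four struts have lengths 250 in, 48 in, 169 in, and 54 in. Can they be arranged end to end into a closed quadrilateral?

A quadrilateral exists iff every side is shorter than the sum of the others — equivalently, the longest side is less than the sum of the rest.
Longest side 250 < 271 (sum of the remaining 3), so yes.

Yes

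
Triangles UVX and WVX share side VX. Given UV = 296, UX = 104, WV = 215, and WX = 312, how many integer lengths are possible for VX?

207

From triangle UVX: 192 < VX < 400.
From triangle WVX: 97 < VX < 527.
Intersection: 192 < VX < 400, so integers 193 through 399: 207 values.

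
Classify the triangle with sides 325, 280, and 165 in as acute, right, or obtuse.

right

Compare the square of the longest side to the sum of squares of the other two: 165² + 280² = 105625 = 325².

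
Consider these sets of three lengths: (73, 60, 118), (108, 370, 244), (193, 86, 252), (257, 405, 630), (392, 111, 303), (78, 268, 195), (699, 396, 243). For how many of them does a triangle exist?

5

(60,73,118): 60+73 > 118 → valid
(108,244,370): 108+244 ≤ 370 → not valid
(86,193,252): 86+193 > 252 → valid
(257,405,630): 257+405 > 630 → valid
(111,303,392): 111+303 > 392 → valid
(78,195,268): 78+195 > 268 → valid
(243,396,699): 243+396 ≤ 699 → not valid
5 of the 7 triples form a triangle.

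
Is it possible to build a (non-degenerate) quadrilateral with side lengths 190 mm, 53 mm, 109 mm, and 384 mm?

For a quadrilateral, each side must be shorter than the sum of the others.
Here the longest side is 384, but the remaining 3 sides sum to only 352.

No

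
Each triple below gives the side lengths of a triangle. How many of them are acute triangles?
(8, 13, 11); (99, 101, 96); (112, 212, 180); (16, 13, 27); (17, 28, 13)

2

(8,13,11): 8²+11² = 185 > 169 = 13² → acute
(99,101,96): 96²+99² = 19017 > 10201 = 101² → acute
(112,212,180): 112²+180² = 44944 = 212² → right
(16,13,27): 13²+16² = 425 < 729 = 27² → obtuse
(17,28,13): 13²+17² = 458 < 784 = 28² → obtuse
2 of the 5 are acute.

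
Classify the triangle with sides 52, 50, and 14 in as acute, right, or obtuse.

Compare the square of the longest side to the sum of squares of the other two: 14² + 50² = 2696 < 2704 = 52².

obtuse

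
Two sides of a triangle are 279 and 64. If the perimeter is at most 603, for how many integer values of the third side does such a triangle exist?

Triangle inequality: 215 < x < 343. Perimeter ≤ 603 gives x ≤ 603 − 279 − 64 = 260.
So 215 < x ≤ 260; integers 216 through 260: 45 values.

45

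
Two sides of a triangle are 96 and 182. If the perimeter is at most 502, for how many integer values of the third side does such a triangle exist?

138

Triangle inequality: 86 < x < 278. Perimeter ≤ 502 gives x ≤ 502 − 96 − 182 = 224.
So 86 < x ≤ 224; integers 87 through 224: 138 values.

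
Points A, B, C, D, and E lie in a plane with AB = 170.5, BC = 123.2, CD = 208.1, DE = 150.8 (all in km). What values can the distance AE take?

The maximum is all hops collinear in one direction: 170.5 + 123.2 + 208.1 + 150.8 = 652.6.
The longest hop is 208.1; the others sum to 444.5. Since 208.1 ≤ 444.5, the path can fold back on itself completely, so the minimum distance is 0.

0 ≤ AE ≤ 652.6 km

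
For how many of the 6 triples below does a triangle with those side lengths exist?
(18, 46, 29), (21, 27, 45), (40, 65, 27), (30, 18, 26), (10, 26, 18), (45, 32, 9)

(18,29,46): 18+29 > 46 → valid
(21,27,45): 21+27 > 45 → valid
(27,40,65): 27+40 > 65 → valid
(18,26,30): 18+26 > 30 → valid
(10,18,26): 10+18 > 26 → valid
(9,32,45): 9+32 ≤ 45 → not valid
5 of the 6 triples form a triangle.

5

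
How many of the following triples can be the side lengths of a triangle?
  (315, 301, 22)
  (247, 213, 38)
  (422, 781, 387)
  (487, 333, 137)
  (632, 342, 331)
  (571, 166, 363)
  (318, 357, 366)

(22,301,315): 22+301 > 315 → valid
(38,213,247): 38+213 > 247 → valid
(387,422,781): 387+422 > 781 → valid
(137,333,487): 137+333 ≤ 487 → not valid
(331,342,632): 331+342 > 632 → valid
(166,363,571): 166+363 ≤ 571 → not valid
(318,357,366): 318+357 > 366 → valid
5 of the 7 triples form a triangle.

5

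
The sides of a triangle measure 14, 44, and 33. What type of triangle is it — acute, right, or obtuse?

Compare the square of the longest side to the sum of squares of the other two: 14² + 33² = 1285 < 1936 = 44².

obtuse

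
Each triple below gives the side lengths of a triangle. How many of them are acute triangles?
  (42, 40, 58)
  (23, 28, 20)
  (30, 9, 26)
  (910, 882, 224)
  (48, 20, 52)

1

(42,40,58): 40²+42² = 3364 = 58² → right
(23,28,20): 20²+23² = 929 > 784 = 28² → acute
(30,9,26): 9²+26² = 757 < 900 = 30² → obtuse
(910,882,224): 224²+882² = 828100 = 910² → right
(48,20,52): 20²+48² = 2704 = 52² → right
1 of the 5 is acute.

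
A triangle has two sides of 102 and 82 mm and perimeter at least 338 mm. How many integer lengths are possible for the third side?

Triangle inequality: 20 < x < 184. Perimeter ≥ 338 gives x ≥ 338 − 102 − 82 = 154.
So 154 ≤ x < 184; integers 154 through 183: 30 values.

30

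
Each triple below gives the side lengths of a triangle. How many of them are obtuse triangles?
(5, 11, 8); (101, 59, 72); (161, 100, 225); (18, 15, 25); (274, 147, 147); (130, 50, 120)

(5,11,8): 5²+8² = 89 < 121 = 11² → obtuse
(101,59,72): 59²+72² = 8665 < 10201 = 101² → obtuse
(161,100,225): 100²+161² = 35921 < 50625 = 225² → obtuse
(18,15,25): 15²+18² = 549 < 625 = 25² → obtuse
(274,147,147): 147²+147² = 43218 < 75076 = 274² → obtuse
(130,50,120): 50²+120² = 16900 = 130² → right
5 of the 6 are obtuse.

5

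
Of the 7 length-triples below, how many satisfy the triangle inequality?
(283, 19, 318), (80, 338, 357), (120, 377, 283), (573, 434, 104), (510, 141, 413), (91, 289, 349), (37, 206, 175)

(19,283,318): 19+283 ≤ 318 → not valid
(80,338,357): 80+338 > 357 → valid
(120,283,377): 120+283 > 377 → valid
(104,434,573): 104+434 ≤ 573 → not valid
(141,413,510): 141+413 > 510 → valid
(91,289,349): 91+289 > 349 → valid
(37,175,206): 37+175 > 206 → valid
5 of the 7 triples form a triangle.

5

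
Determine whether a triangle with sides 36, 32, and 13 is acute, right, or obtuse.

Compare the square of the longest side to the sum of squares of the other two: 13² + 32² = 1193 < 1296 = 36².

obtuse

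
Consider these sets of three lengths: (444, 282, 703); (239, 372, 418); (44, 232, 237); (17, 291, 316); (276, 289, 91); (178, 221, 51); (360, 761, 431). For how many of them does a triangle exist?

6

(282,444,703): 282+444 > 703 → valid
(239,372,418): 239+372 > 418 → valid
(44,232,237): 44+232 > 237 → valid
(17,291,316): 17+291 ≤ 316 → not valid
(91,276,289): 91+276 > 289 → valid
(51,178,221): 51+178 > 221 → valid
(360,431,761): 360+431 > 761 → valid
6 of the 7 triples form a triangle.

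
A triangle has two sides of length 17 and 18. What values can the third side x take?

By the triangle inequality, x must be less than 17 + 18 = 35 and greater than |17 − 18| = 1.

1 < x < 35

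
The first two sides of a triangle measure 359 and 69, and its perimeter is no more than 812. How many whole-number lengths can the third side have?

94

Triangle inequality: 290 < x < 428. Perimeter ≤ 812 gives x ≤ 812 − 359 − 69 = 384.
So 290 < x ≤ 384; integers 291 through 384: 94 values.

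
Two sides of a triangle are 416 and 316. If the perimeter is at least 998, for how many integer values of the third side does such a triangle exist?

466

Triangle inequality: 100 < x < 732. Perimeter ≥ 998 gives x ≥ 998 − 416 − 316 = 266.
So 266 ≤ x < 732; integers 266 through 731: 466 values.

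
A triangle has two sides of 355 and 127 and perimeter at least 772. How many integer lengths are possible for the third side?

192

Triangle inequality: 228 < x < 482. Perimeter ≥ 772 gives x ≥ 772 − 355 − 127 = 290.
So 290 ≤ x < 482; integers 290 through 481: 192 values.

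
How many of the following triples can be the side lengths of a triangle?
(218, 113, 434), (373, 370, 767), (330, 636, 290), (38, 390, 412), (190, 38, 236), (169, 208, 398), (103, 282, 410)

1

(113,218,434): 113+218 ≤ 434 → not valid
(370,373,767): 370+373 ≤ 767 → not valid
(290,330,636): 290+330 ≤ 636 → not valid
(38,390,412): 38+390 > 412 → valid
(38,190,236): 38+190 ≤ 236 → not valid
(169,208,398): 169+208 ≤ 398 → not valid
(103,282,410): 103+282 ≤ 410 → not valid
1 of the 7 triples forms a triangle.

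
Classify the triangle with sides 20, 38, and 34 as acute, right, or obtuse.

Compare the square of the longest side to the sum of squares of the other two: 20² + 34² = 1556 > 1444 = 38².

acute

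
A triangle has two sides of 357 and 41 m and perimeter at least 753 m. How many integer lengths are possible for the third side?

43

Triangle inequality: 316 < x < 398. Perimeter ≥ 753 gives x ≥ 753 − 357 − 41 = 355.
So 355 ≤ x < 398; integers 355 through 397: 43 values.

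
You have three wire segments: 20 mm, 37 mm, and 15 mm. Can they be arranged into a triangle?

The longest side is 37, but the other two sum to only 35.
35 < 37, so the triangle inequality fails.

No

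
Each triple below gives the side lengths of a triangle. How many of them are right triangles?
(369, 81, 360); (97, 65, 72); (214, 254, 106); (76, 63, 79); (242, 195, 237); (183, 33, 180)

3

(369,81,360): 81²+360² = 136161 = 369² → right
(97,65,72): 65²+72² = 9409 = 97² → right
(214,254,106): 106²+214² = 57032 < 64516 = 254² → obtuse
(76,63,79): 63²+76² = 9745 > 6241 = 79² → acute
(242,195,237): 195²+237² = 94194 > 58564 = 242² → acute
(183,33,180): 33²+180² = 33489 = 183² → right
3 of the 6 are right.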